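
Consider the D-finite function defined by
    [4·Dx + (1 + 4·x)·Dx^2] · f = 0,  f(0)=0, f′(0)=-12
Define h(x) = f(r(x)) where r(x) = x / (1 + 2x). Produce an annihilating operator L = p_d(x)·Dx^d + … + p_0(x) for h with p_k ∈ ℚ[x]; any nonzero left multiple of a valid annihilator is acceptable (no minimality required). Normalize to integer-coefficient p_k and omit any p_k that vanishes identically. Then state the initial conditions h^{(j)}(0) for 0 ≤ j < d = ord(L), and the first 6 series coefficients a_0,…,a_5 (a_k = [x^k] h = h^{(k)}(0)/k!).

L = (8 + 24·x)·Dx + (1 + 8·x + 12·x^2)·Dx^2  (order 2).
h: a_k = 0, -12, 48, -208, 960, -23232/5, …
ICs: h(0) = 0, h′(0) = -12.

f: a_k = 0, -12, 24, -64, 192, -3072/5, …
L₀ from L_f via x↦r, Dx↦r'^{-1}Dx.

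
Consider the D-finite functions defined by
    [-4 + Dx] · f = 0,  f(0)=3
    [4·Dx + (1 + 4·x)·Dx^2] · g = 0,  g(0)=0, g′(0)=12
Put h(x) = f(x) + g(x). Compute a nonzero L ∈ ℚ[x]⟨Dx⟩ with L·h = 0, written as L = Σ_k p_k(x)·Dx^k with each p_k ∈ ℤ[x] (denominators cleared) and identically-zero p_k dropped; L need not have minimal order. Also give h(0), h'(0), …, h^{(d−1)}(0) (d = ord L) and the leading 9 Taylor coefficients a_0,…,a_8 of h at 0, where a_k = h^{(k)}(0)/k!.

L = (-24 - 32·x)·Dx + (2 - 16·x - 32·x^2)·Dx^2 + (1 + 6·x + 8·x^2)·Dx^3  (order 3).
h: a_k = 3, 24, 0, 96, -160, 640, -30464/15, 105472/15, -2579968/105, …
ICs: h(0) = 3, h′(0) = 24, h′′(0) = 0.

f: a_k = 3, 12, 24, 32, 32, 128/5, 256/15, 1024/105, 512/105, …
g: a_k = 0, 12, -24, 64, -192, 3072/5, -2048, 49152/7, -24576, …
Weyl lclm of L_f,L_g ⇒ L₀ (ord ≤ 3).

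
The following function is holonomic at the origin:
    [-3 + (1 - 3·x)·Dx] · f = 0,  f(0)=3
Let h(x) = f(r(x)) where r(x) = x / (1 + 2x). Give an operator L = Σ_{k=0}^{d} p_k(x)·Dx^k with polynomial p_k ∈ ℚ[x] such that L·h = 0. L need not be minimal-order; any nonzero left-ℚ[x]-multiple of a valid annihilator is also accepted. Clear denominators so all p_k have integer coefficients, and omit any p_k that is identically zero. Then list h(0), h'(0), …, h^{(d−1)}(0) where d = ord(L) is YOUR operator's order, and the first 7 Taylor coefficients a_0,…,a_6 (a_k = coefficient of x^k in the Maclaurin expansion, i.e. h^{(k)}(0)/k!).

f: a_k = 3, 9, 27, 81, 243, 729, 2187, …
h₀=f(r): pull back L_f along r ⇒ L₀.
L = 3 + (-1 - x + 2·x^2)·Dx  (order 1).
h: a_k = 3, 9, 9, 9, 9, 9, 9, …
ICs: h(0) = 3.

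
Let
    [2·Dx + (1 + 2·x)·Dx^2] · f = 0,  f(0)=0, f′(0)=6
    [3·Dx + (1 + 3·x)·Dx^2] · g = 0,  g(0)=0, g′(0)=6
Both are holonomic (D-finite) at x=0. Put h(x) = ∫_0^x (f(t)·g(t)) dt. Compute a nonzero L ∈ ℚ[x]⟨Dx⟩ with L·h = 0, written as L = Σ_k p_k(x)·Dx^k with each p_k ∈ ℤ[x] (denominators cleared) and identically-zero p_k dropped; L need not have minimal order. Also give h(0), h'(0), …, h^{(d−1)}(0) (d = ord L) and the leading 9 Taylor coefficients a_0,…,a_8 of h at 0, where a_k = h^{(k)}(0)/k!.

f: a_k = 0, 6, -6, 8, -12, 96/5, -32, 384/7, -96, …
g: a_k = 0, 6, -9, 18, -81/2, 486/5, -243, 4374/7, -6561/4, …
h₀=f·g: eliminate ⇒ L₀, order ≤ 2·2.
∫: right-multiply L₀ by Dx.
L = (156 + 720·x + 864·x^2)·Dx^2 + (310 + 2244·x + 5400·x^2 + 4320·x^3)·Dx^3 + (88 + 860·x + 3132·x^2 + 5040·x^3 + 3024·x^4)·Dx^4 + (5 + 62·x + 305·x^2 + 744·x^3 + 900·x^4 + 432·x^5)·Dx^5  (order 5).
h: a_k = 0, 0, 0, 12, -45/2, 42, -165/2, 5967/35, -1473/4, …
ICs: h(0) = 0, h′(0) = 0, h′′(0) = 0, h′′′(0) = 72, h′′′′(0) = -540.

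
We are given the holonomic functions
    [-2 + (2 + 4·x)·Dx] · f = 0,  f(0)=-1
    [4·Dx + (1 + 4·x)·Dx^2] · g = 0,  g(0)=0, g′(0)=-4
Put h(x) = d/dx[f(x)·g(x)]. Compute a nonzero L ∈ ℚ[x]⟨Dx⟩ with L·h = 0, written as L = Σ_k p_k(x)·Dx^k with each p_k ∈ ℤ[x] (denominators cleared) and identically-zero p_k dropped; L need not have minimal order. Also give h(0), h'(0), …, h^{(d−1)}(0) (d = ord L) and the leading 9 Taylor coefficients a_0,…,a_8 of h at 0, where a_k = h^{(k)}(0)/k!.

L = (-11 - 8·x + 16·x^2) + (-14 - 36·x + 48·x^2 + 128·x^3)·Dx + (-1 - 4·x + 12·x^2 + 64·x^3 + 64·x^4)·Dx^2  (order 2).
h: a_k = 4, -8, 34, -440/3, 3709/6, -12801/5, 209709/20, -1492478/35, 38670077/224, …
ICs: h(0) = 4, h′(0) = -8.

f: a_k = -1, -1, 1/2, -1/2, 5/8, -7/8, 21/16, -33/16, 429/128, …
g: a_k = 0, -4, 8, -64/3, 64, -1024/5, 2048/3, -16384/7, 8192, …
h₀=f·g: eliminate ⇒ L₀, order ≤ 1·2.
h₀' ⇒ L via d/dx closure of L₀.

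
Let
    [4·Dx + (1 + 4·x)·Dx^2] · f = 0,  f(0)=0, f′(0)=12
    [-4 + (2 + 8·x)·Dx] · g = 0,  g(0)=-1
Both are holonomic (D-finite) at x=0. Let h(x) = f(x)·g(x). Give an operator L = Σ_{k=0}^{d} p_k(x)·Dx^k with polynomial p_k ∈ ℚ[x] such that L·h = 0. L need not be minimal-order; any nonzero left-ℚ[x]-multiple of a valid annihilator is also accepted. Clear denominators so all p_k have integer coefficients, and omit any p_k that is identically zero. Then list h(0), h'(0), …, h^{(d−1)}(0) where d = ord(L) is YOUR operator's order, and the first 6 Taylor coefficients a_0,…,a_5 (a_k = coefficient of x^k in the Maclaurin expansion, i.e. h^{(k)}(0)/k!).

L = 4 + (1 + 8·x + 16·x^2)·Dx^2  (order 2).
h: a_k = 0, -12, 0, 8, -32, 568/5, …
ICs: h(0) = 0, h′(0) = -12.

f: a_k = 0, 12, -24, 64, -192, 3072/5, …
g: a_k = -1, -2, 2, -4, 10, -28, …
h₀=f·g: eliminate ⇒ L₀, order ≤ 2·1.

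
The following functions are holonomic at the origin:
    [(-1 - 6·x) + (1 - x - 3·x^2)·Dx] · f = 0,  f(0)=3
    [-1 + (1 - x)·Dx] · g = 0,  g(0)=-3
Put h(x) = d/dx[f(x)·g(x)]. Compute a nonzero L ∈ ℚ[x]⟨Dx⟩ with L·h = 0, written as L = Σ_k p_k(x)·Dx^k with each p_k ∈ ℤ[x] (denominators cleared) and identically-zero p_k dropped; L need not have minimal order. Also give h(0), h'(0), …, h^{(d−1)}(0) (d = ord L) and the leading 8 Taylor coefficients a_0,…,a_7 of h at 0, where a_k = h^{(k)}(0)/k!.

f: a_k = 3, 3, 12, 21, 57, 120, 291, 651, …
g: a_k = -3, -3, -3, -3, -3, -3, -3, -3, …
f·g: L₀ = L_f ⊗_s L_g, ord ≤ 1·1.
Differentiate: ansatz ord ≤ ord L₀ ⇒ L.
L = (12 + 6·x - 12·x^2 - 96·x^3 + 108·x^4) + (-2 + 21·x^2 - 16·x^3 - 30·x^4 + 27·x^5)·Dx  (order 1).
h: a_k = -18, -108, -351, -1152, -3240, -9126, -24318, -64368, …
ICs: h(0) = -18.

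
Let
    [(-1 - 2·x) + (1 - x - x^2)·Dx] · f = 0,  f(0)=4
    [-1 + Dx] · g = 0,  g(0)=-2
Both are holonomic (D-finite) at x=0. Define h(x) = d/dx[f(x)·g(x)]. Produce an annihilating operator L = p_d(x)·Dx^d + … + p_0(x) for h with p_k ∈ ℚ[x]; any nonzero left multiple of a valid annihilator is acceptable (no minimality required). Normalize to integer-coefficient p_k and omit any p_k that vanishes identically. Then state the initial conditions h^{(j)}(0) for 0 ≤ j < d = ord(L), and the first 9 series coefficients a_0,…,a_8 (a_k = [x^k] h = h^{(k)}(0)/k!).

f: a_k = 4, 4, 8, 12, 20, 32, 52, 84, 136, …
g: a_k = -2, -2, -1, -1/3, -1/12, -1/60, -1/360, -1/2520, -1/20160, …
f·g: L₀ = L_f ⊗_s L_g, ord ≤ 1·1.
Derive L from L₀ (diff closure).
L = (7 + 6·x - x^2 - 2·x^3 + x^4) + (-2 + x + 4·x^2 - x^4)·Dx  (order 1).
h: a_k = -16, -56, -136, -884/3, -1786/3, -17347/15, -98221/45, -2542969/630, -2645039/360, …
ICs: h(0) = -16.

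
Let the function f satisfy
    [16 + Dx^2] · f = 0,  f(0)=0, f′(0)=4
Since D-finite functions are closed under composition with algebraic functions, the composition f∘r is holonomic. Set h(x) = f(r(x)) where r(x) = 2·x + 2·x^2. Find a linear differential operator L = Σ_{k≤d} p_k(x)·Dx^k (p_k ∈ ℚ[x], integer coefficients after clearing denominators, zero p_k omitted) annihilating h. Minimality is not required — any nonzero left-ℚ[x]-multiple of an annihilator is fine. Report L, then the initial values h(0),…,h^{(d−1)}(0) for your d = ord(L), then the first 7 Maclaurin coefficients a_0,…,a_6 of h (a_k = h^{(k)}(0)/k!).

f: a_k = 0, 4, 0, -32/3, 0, 128/15, 0, …
L₀ from L_f via x↦r, Dx↦r'^{-1}Dx.
L = (64 + 384·x + 768·x^2 + 512·x^3) - 2·Dx + (1 + 2·x)·Dx^2  (order 2).
h: a_k = 0, 8, 8, -256/3, -256, 256/15, 1280, …
ICs: h(0) = 0, h′(0) = 8.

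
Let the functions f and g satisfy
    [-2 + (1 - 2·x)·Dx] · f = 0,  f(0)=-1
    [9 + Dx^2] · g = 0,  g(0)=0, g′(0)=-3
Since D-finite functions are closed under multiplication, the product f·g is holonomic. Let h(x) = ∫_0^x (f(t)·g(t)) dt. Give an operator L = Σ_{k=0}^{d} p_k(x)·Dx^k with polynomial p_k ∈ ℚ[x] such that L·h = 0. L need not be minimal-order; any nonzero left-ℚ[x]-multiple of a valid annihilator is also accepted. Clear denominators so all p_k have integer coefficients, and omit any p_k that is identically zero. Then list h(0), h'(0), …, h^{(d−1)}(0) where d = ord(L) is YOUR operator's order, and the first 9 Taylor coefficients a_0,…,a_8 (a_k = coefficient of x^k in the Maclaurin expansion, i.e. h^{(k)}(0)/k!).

L = (-9 + 18·x)·Dx + 4·Dx^2 + (-1 + 2·x)·Dx^3  (order 3).
h: a_k = 0, 0, 3/2, 2, 15/8, 3, 427/80, 183/20, 71493/4480, …
ICs: h(0) = 0, h′(0) = 0, h′′(0) = 3.

f: a_k = -1, -2, -4, -8, -16, -32, -64, -128, -256, …
g: a_k = 0, -3, 0, 9/2, 0, -81/40, 0, 243/560, 0, …
L₀ := L_f ⊗_s L_g (sym. prod.), ord ≤ 2.
h=∫h₀ ⇒ L = L₀·Dx.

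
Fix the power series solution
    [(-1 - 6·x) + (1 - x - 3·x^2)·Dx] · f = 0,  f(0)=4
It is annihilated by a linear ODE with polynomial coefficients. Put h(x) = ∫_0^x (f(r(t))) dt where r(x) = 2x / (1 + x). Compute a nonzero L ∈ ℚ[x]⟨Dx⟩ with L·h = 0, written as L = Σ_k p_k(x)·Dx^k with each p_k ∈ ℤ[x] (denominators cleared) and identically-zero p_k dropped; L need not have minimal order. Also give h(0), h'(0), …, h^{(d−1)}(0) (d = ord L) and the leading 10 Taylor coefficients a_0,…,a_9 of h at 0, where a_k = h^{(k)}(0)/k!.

f: a_k = 4, 4, 16, 28, 76, 160, 388, 868, 2032, 4636, …
L₀ from L_f via x↦r, Dx↦r'^{-1}Dx.
h=∫h₀ ⇒ L = L₀·Dx.
L = (2 + 26·x)·Dx + (-1 - x + 13·x^2 + 13·x^3)·Dx^2  (order 2).
h: a_k = 0, 4, 4, 56/3, 26, 728/5, 676/3, 1352, 2197, 123032/9, …
ICs: h(0) = 0, h′(0) = 4.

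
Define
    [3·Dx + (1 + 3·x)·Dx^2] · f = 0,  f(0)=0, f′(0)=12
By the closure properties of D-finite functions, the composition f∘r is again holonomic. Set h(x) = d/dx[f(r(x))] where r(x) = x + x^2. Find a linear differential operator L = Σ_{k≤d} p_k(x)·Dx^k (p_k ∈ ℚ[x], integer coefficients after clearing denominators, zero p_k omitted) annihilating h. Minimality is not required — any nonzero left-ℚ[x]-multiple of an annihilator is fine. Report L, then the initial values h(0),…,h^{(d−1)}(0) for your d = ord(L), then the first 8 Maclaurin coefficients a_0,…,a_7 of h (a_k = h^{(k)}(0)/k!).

f: a_k = 0, 12, -18, 36, -81, 972/5, -486, 8748/7, …
Change of var in L_f (x↦r) gives L₀.
Differentiate: ansatz ord ≤ ord L₀ ⇒ L.
L = (1 + 6·x + 6·x^2) + (1 + 5·x + 9·x^2 + 6·x^3)·Dx  (order 1).
h: a_k = 12, -12, 0, 36, -108, 216, -324, 324, …
ICs: h(0) = 12.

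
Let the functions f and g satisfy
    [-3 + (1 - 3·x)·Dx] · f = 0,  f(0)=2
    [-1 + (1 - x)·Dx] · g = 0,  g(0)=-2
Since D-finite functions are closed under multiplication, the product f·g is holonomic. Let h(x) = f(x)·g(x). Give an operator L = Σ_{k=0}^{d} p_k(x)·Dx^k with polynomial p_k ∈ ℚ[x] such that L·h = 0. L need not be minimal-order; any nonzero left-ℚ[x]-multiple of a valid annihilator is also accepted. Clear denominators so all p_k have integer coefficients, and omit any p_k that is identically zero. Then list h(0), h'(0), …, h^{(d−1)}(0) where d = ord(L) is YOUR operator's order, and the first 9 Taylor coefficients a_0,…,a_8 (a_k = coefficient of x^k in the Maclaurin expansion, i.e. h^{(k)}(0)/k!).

L = (-4 + 6·x) + (1 - 4·x + 3·x^2)·Dx  (order 1).
h: a_k = -4, -16, -52, -160, -484, -1456, -4372, -13120, -39364, …
ICs: h(0) = -4.

f: a_k = 2, 6, 18, 54, 162, 486, 1458, 4374, 13122, …
g: a_k = -2, -2, -2, -2, -2, -2, -2, -2, -2, …
Product ⇒ symmetric product L₀, ord ≤ 1.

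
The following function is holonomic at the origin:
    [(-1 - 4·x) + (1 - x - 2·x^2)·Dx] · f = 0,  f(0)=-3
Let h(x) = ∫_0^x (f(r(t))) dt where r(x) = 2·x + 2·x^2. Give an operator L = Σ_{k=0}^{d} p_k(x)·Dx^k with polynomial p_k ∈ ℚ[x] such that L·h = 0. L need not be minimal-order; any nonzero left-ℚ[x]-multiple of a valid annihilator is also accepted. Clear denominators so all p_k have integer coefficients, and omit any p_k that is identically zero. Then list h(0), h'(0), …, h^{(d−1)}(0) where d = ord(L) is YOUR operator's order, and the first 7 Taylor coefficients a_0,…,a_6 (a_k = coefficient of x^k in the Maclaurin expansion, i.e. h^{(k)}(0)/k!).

L = (2 + 20·x + 48·x^2 + 32·x^3)·Dx + (-1 + 2·x + 10·x^2 + 16·x^3 + 8·x^4)·Dx^2  (order 2).
h: a_k = 0, -3, -3, -14, -48, -924/5, -748, …
ICs: h(0) = 0, h′(0) = -3.

f: a_k = -3, -3, -9, -15, -33, -63, -129, …
Substitute x→r, Dx→(1/r')Dx; clear ⇒ L₀.
∫: right-multiply L₀ by Dx.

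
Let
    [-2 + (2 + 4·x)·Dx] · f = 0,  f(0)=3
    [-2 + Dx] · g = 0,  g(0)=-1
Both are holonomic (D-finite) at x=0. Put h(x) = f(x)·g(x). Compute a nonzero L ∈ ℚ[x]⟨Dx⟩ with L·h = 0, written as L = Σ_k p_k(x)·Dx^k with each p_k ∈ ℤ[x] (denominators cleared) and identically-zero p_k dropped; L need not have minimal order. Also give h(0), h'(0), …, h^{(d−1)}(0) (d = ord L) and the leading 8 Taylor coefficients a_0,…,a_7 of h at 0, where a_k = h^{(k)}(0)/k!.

L = (-3 - 4·x) + (1 + 2·x)·Dx  (order 1).
h: a_k = -3, -9, -21/2, -17/2, -33/8, -107/40, 89/240, -1123/560, …
ICs: h(0) = -3.

f: a_k = 3, 3, -3/2, 3/2, -15/8, 21/8, -63/16, 99/16, …
g: a_k = -1, -2, -2, -4/3, -2/3, -4/15, -4/45, -8/315, …
f·g: L₀ = L_f ⊗_s L_g, ord ≤ 1·1.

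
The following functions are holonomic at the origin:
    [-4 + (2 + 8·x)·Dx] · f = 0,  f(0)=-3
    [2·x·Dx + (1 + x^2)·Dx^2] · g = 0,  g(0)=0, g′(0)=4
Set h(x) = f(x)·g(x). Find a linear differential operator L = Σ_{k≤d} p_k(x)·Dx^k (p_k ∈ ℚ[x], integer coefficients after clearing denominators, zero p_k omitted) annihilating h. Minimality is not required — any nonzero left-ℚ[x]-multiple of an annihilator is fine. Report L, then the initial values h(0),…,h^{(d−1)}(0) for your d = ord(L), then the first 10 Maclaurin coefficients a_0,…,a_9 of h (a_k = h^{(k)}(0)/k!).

L = (12 - 4·x - 4·x^2) + (-4 - 14·x + 12·x^2 + 16·x^3)·Dx + (1 + 8·x + 17·x^2 + 8·x^3 + 16·x^4)·Dx^2  (order 2).
h: a_k = 0, -12, -24, 28, -40, 548/5, -1624/5, 34108/35, -107176/35, 209564/21, …
ICs: h(0) = 0, h′(0) = -12.

f: a_k = -3, -6, 6, -12, 30, -84, 252, -792, 2574, -8580, …
g: a_k = 0, 4, 0, -4/3, 0, 4/5, 0, -4/7, 0, 4/9, …
f·g: L₀ = L_f ⊗_s L_g, ord ≤ 1·2.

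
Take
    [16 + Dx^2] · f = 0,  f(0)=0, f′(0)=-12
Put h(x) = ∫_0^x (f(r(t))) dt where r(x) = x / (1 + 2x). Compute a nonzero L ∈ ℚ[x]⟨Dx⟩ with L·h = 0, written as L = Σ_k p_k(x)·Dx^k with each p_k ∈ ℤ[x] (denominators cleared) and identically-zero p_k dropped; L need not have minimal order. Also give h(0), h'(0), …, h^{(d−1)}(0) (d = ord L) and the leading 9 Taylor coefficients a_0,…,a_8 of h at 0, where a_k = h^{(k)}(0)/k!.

L = 16·Dx + (4 + 24·x + 48·x^2 + 32·x^3)·Dx^2 + (1 + 8·x + 24·x^2 + 32·x^3 + 16·x^4)·Dx^3  (order 3).
h: a_k = 0, 0, -6, 8, -4, -96/5, 1376/15, -1920/7, 70688/105, …
ICs: h(0) = 0, h′(0) = 0, h′′(0) = -12.

f: a_k = 0, -12, 0, 32, 0, -128/5, 0, 1024/105, 0, …
L₀ from L_f via x↦r, Dx↦r'^{-1}Dx.
∫: right-multiply L₀ by Dx.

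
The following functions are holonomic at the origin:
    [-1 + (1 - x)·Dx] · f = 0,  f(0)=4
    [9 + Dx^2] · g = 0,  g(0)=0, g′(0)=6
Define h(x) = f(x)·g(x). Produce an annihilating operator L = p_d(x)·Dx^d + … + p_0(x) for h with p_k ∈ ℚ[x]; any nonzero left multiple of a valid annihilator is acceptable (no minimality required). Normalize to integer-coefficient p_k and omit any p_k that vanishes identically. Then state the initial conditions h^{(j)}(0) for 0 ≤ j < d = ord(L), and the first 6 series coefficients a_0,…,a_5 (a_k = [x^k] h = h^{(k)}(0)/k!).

f: a_k = 4, 4, 4, 4, 4, 4, …
g: a_k = 0, 6, 0, -9, 0, 81/20, …
f·g: L₀ = L_f ⊗_s L_g, ord ≤ 1·2.
L = (-9 + 9·x) + 2·Dx + (-1 + x)·Dx^2  (order 2).
h: a_k = 0, 24, 24, -12, -12, 21/5, …
ICs: h(0) = 0, h′(0) = 24.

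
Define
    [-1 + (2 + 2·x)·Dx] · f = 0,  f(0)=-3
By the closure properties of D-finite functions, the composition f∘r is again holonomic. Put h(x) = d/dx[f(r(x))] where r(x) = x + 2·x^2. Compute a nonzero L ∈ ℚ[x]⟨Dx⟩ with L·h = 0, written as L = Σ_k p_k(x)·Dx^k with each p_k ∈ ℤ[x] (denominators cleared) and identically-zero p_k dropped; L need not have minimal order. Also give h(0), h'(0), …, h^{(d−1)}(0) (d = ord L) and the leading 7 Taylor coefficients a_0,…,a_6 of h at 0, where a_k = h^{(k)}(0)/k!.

L = 7 + (-2 - 10·x - 12·x^2 - 16·x^3)·Dx  (order 1).
h: a_k = -3/2, -21/4, 63/16, 63/32, -1785/256, 1701/512, 16611/2048, …
ICs: h(0) = -3/2.

f: a_k = -3, -3/2, 3/8, -3/16, 15/128, -21/256, 63/1024, …
Substitute x→r, Dx→(1/r')Dx; clear ⇒ L₀.
h₀' ⇒ L via d/dx closure of L₀.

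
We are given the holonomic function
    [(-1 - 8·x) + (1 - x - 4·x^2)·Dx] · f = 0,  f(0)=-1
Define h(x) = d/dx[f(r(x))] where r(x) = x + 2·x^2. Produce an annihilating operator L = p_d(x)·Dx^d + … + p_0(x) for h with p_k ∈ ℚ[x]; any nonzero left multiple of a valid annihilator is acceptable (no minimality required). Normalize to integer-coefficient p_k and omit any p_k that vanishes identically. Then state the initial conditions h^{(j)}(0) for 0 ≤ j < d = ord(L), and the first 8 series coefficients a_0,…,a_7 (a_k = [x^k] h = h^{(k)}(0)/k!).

L = (14 + 20·x + 120·x^2 + 320·x^3 + 320·x^4) + (-1 - 3·x + 10·x^2 + 40·x^3 + 80·x^4 + 64·x^5)·Dx  (order 1).
h: a_k = -1, -14, -87, -412, -2025, -9594, -42987, -190904, …
ICs: h(0) = -1.

f: a_k = -1, -1, -5, -9, -29, -65, -181, -441, …
f∘r: x↦r, Dx↦Dx/r' in L_f ⇒ L₀.
Differentiate: ansatz ord ≤ ord L₀ ⇒ L.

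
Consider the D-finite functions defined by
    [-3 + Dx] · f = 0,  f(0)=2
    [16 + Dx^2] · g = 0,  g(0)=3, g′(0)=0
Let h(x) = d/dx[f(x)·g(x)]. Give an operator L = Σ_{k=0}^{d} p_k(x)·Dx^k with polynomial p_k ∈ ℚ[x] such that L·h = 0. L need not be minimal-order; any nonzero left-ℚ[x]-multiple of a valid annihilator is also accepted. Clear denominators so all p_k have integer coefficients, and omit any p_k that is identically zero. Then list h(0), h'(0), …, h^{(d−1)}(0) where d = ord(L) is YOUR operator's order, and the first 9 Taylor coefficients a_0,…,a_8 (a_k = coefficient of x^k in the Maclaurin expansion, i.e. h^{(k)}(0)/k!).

f: a_k = 2, 6, 9, 9, 27/4, 81/20, 81/40, 243/280, 729/2240, …
g: a_k = 3, 0, -24, 0, 32, 0, -256/15, 0, 512/105, …
f·g: L₀ = L_f ⊗_s L_g, ord ≤ 1·2.
Differentiate: ansatz ord ≤ ord L₀ ⇒ L.
L = 25 - 6·Dx + Dx^2  (order 2).
h: a_k = 18, -42, -351, -527, -237/4, 11753/20, 25481/40, 164833/840, -307359/2240, …
ICs: h(0) = 18, h′(0) = -42.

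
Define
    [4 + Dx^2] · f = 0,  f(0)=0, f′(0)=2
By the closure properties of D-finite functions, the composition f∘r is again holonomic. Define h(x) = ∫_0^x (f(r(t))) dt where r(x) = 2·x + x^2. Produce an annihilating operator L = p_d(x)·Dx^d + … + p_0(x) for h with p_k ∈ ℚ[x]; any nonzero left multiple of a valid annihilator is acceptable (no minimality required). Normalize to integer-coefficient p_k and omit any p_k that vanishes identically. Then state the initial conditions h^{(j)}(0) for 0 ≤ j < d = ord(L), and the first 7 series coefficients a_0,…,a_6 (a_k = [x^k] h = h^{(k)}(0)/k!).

L = (16 + 48·x + 48·x^2 + 16·x^3)·Dx - Dx^2 + (1 + x)·Dx^3  (order 3).
h: a_k = 0, 0, 2, 2/3, -8/3, -16/5, 4/45, …
ICs: h(0) = 0, h′(0) = 0, h′′(0) = 4.

f: a_k = 0, 2, 0, -4/3, 0, 4/15, 0, …
Change of var in L_f (x↦r) gives L₀.
∫: right-multiply L₀ by Dx.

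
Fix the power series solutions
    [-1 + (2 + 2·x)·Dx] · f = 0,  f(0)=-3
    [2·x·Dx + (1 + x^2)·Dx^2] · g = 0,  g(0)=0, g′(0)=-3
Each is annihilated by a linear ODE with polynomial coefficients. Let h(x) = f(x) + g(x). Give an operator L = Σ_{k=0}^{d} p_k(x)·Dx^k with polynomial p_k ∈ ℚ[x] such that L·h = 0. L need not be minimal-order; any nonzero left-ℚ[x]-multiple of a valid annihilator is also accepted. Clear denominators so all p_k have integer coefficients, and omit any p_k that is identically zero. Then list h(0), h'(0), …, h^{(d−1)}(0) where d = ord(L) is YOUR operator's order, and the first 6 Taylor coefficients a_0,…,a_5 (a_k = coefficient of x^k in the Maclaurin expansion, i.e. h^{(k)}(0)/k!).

L = (-4 - 10·x + 12·x^2 + 6·x^3)·Dx + (-11 - 16·x + 10·x^2 + 48·x^3 + 21·x^4)·Dx^2 + (-2 + 6·x + 12·x^2 + 12·x^3 + 14·x^4 + 6·x^5)·Dx^3  (order 3).
h: a_k = -3, -9/2, 3/8, 13/16, 15/128, -873/1280, …
ICs: h(0) = -3, h′(0) = -9/2, h′′(0) = 3/4.

f: a_k = -3, -3/2, 3/8, -3/16, 15/128, -21/256, …
g: a_k = 0, -3, 0, 1, 0, -3/5, …
L₀ := lclm(L_f,L_g); ord L₀ ≤ 1+2.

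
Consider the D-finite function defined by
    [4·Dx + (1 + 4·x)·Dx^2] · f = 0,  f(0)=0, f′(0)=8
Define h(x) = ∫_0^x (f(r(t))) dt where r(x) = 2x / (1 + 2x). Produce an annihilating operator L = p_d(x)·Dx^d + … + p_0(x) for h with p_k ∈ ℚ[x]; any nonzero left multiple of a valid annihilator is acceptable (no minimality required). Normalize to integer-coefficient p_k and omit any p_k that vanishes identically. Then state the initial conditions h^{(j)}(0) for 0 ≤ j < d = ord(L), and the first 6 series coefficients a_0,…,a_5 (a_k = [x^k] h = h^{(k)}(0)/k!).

L = (12 + 40·x)·Dx^2 + (1 + 12·x + 20·x^2)·Dx^3  (order 3).
h: a_k = 0, 0, 8, -32, 496/3, -4992/5, …
ICs: h(0) = 0, h′(0) = 0, h′′(0) = 16.

f: a_k = 0, 8, -16, 128/3, -128, 2048/5, …
L₀ from L_f via x↦r, Dx↦r'^{-1}Dx.
h=∫₀ˣh₀: take L = L₀·Dx.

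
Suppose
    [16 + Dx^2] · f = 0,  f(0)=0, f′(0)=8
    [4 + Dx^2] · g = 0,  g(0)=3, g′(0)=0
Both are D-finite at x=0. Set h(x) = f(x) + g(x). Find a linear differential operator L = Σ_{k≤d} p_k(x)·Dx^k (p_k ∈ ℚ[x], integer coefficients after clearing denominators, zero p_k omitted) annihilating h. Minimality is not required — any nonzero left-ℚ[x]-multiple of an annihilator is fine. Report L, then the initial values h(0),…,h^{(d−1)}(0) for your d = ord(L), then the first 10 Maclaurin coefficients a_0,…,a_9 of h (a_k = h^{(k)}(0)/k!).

L = 64 + 20·Dx^2 + Dx^4  (order 4).
h: a_k = 3, 8, -6, -64/3, 2, 256/15, -4/15, -2048/315, 2/105, 4096/2835, …
ICs: h(0) = 3, h′(0) = 8, h′′(0) = -12, h′′′(0) = -128.

f: a_k = 0, 8, 0, -64/3, 0, 256/15, 0, -2048/315, 0, 4096/2835, …
g: a_k = 3, 0, -6, 0, 2, 0, -4/15, 0, 2/105, 0, …
h₀=f+g: left-lcm gives L₀, ord ≤ 4.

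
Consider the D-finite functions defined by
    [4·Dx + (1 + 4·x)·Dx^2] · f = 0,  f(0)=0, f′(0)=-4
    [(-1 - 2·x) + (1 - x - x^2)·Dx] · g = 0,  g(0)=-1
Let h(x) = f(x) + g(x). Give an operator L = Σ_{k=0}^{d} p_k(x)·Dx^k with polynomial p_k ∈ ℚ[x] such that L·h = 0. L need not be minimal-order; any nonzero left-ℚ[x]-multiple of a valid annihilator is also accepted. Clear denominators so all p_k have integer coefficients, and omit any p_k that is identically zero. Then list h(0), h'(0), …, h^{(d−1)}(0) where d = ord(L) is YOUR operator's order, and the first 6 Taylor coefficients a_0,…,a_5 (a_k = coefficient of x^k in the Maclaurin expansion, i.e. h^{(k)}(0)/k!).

L = (-100 - 272·x - 392·x^2 - 144·x^3 - 96·x^4)·Dx + (7 - 96·x - 434·x^2 - 540·x^3 - 304·x^4 - 160·x^5)·Dx^2 + (4 + 25·x + 28·x^2 - 46·x^3 - 73·x^4 - 76·x^5 - 32·x^6)·Dx^3  (order 3).
h: a_k = -1, -5, 6, -73/3, 59, -1064/5, …
ICs: h(0) = -1, h′(0) = -5, h′′(0) = 12.

f: a_k = 0, -4, 8, -64/3, 64, -1024/5, …
g: a_k = -1, -1, -2, -3, -5, -8, …
h₀=f+g: left-lcm gives L₀, ord ≤ 3.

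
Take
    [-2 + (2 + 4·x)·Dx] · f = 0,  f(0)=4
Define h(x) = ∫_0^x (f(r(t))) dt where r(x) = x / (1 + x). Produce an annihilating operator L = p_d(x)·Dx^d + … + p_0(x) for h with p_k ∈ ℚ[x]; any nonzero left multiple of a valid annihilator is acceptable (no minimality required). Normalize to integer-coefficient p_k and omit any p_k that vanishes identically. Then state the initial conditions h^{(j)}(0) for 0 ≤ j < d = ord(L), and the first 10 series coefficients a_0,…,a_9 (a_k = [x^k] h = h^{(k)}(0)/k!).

f: a_k = 4, 4, -2, 2, -5/2, 7/2, -21/4, 33/4, -429/32, 715/32, …
Change of var in L_f (x↦r) gives L₀.
h=∫h₀ ⇒ L = L₀·Dx.
L = -Dx + (1 + 4·x + 3·x^2)·Dx^2  (order 2).
h: a_k = 0, 4, 2, -2, 5/2, -37/10, 25/4, -327/28, 753/32, -1605/32, …
ICs: h(0) = 0, h′(0) = 4.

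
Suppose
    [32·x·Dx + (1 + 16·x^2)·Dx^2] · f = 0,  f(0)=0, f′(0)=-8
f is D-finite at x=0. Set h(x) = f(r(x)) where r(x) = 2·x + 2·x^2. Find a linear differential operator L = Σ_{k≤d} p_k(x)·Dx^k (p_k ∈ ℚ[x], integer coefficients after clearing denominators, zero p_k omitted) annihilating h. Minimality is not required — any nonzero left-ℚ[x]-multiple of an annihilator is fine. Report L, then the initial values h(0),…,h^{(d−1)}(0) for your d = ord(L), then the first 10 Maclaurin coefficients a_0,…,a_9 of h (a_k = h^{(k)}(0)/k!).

L = (-2 + 128·x + 512·x^2 + 768·x^3 + 384·x^4)·Dx + (1 + 2·x + 64·x^2 + 256·x^3 + 320·x^4 + 128·x^5)·Dx^2  (order 2).
h: a_k = 0, -16, -16, 1024/3, 1024, -60416/5, -195584/3, 3276800/7, 4063232, -155779072/9, …
ICs: h(0) = 0, h′(0) = -16.

f: a_k = 0, -8, 0, 128/3, 0, -2048/5, 0, 32768/7, 0, -524288/9, …
f∘r: x↦r, Dx↦Dx/r' in L_f ⇒ L₀.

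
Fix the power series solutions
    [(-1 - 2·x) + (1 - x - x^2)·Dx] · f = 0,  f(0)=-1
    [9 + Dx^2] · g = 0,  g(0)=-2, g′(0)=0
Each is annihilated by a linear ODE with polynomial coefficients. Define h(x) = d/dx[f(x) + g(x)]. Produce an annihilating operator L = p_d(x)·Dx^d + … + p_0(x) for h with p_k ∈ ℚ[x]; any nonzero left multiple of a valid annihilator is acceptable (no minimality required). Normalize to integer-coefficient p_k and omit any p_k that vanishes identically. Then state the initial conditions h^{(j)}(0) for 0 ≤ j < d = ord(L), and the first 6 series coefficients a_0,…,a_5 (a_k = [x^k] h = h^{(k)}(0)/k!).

f: a_k = -1, -1, -2, -3, -5, -8, …
g: a_k = -2, 0, 9, 0, -27/4, 0, …
Weyl lclm of L_f,L_g ⇒ L₀ (ord ≤ 3).
h₀' ⇒ L via d/dx closure of L₀.
L = (468 + 1026·x + 1170·x^2 + 450·x^3 + 630·x^4 + 486·x^5 + 162·x^6) + (-81 - 63·x + 252·x^2 + 45·x^3 - 90·x^4 + 153·x^5 + 189·x^6 + 54·x^7)·Dx + (52 + 114·x + 130·x^2 + 50·x^3 + 70·x^4 + 54·x^5 + 18·x^6)·Dx^2 + (-9 - 7·x + 28·x^2 + 5·x^3 - 10·x^4 + 17·x^5 + 21·x^6 + 6·x^7)·Dx^3  (order 3).
h: a_k = -1, 14, -9, -47, -40, -1317/20, …
ICs: h(0) = -1, h′(0) = 14, h′′(0) = -18.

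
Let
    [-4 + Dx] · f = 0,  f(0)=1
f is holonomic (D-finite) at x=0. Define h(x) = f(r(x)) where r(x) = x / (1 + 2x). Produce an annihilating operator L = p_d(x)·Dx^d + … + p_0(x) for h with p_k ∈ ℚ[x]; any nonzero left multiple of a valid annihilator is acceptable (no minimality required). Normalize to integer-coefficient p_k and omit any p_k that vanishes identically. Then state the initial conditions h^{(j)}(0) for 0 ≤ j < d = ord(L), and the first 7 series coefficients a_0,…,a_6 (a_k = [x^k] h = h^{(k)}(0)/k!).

f: a_k = 1, 4, 8, 32/3, 32/3, 128/15, 256/45, …
Substitute x→r, Dx→(1/r')Dx; clear ⇒ L₀.
L = -4 + (1 + 4·x + 4·x^2)·Dx  (order 1).
h: a_k = 1, 4, 0, -16/3, 32/3, -64/5, 256/45, …
ICs: h(0) = 1.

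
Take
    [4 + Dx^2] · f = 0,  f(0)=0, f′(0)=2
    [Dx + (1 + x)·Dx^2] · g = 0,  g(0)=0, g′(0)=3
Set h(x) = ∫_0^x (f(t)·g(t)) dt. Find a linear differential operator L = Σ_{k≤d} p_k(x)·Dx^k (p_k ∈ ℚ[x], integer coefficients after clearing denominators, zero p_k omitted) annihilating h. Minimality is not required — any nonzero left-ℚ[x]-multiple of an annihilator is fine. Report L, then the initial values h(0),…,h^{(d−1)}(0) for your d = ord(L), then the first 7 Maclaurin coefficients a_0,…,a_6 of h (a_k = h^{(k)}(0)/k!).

L = (168 + 864·x + 1456·x^2 + 1024·x^3 + 256·x^4)·Dx + (112 + 368·x + 384·x^2 + 128·x^3)·Dx^2 + (102 + 464·x + 744·x^2 + 512·x^3 + 128·x^4)·Dx^3 + (28 + 92·x + 96·x^2 + 32·x^3)·Dx^4 + (15 + 62·x + 95·x^2 + 64·x^3 + 16·x^4)·Dx^5  (order 5).
h: a_k = 0, 0, 0, 2, -3/4, -2/5, 1/12, …
ICs: h(0) = 0, h′(0) = 0, h′′(0) = 0, h′′′(0) = 12, h′′′′(0) = -18.

f: a_k = 0, 2, 0, -4/3, 0, 4/15, 0, …
g: a_k = 0, 3, -3/2, 1, -3/4, 3/5, -1/2, …
f·g: L₀ = L_f ⊗_s L_g, ord ≤ 2·2.
∫: right-multiply L₀ by Dx.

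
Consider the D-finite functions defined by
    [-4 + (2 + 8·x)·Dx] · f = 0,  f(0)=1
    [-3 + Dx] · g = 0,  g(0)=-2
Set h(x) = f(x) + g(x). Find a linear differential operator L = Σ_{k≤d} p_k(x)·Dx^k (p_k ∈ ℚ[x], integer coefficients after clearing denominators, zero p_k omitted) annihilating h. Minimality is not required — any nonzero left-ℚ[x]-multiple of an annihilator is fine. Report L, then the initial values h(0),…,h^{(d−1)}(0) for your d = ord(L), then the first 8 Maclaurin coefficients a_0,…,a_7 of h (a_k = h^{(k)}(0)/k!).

L = (30 + 72·x) + (-13 - 72·x - 144·x^2)·Dx + (1 + 16·x + 48·x^2)·Dx^2  (order 2).
h: a_k = -1, -4, -11, -5, -67/4, 479/20, -3441/40, 73677/280, …
ICs: h(0) = -1, h′(0) = -4.

f: a_k = 1, 2, -2, 4, -10, 28, -84, 264, …
g: a_k = -2, -6, -9, -9, -27/4, -81/20, -81/40, -243/280, …
L₀ := lclm(L_f,L_g); ord L₀ ≤ 1+1.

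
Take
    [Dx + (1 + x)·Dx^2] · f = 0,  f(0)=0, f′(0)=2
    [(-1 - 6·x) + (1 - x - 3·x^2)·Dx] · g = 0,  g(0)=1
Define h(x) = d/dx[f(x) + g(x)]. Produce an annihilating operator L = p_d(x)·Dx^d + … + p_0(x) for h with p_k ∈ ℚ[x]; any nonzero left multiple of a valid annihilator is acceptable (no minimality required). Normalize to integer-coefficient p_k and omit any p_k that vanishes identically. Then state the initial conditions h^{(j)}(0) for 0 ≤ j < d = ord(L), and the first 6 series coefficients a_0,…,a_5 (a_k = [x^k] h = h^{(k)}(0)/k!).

L = (-58 - 350·x - 636·x^2 - 756·x^3 - 324·x^4) + (-40 - 364·x - 976·x^2 - 1632·x^3 - 1530·x^4 - 540·x^5)·Dx + (9 + 31·x + 27·x^2 - 115·x^3 - 345·x^4 - 333·x^5 - 108·x^6)·Dx^2  (order 2).
h: a_k = 3, 6, 23, 74, 202, 580, …
ICs: h(0) = 3, h′(0) = 6.

f: a_k = 0, 2, -1, 2/3, -1/2, 2/5, …
g: a_k = 1, 1, 4, 7, 19, 40, …
L₀ := lclm(L_f,L_g); ord L₀ ≤ 2+1.
Differentiate: ansatz ord ≤ ord L₀ ⇒ L.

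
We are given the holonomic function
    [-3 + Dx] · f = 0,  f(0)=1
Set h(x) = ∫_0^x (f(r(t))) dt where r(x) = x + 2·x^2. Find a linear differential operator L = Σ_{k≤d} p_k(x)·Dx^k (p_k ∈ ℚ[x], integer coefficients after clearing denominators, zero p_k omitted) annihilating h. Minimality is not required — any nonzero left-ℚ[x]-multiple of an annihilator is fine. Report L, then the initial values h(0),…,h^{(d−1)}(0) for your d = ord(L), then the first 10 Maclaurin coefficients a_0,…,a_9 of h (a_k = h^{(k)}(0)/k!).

L = (-3 - 12·x)·Dx + Dx^2  (order 2).
h: a_k = 0, 1, 3/2, 7/2, 45/8, 387/40, 1107/80, 11061/560, 112887/4480, 28173/896, …
ICs: h(0) = 0, h′(0) = 1.

f: a_k = 1, 3, 9/2, 9/2, 27/8, 81/40, 81/80, 243/560, 729/4480, 243/4480, …
Substitute x→r, Dx→(1/r')Dx; clear ⇒ L₀.
Integrate: L := L₀·Dx.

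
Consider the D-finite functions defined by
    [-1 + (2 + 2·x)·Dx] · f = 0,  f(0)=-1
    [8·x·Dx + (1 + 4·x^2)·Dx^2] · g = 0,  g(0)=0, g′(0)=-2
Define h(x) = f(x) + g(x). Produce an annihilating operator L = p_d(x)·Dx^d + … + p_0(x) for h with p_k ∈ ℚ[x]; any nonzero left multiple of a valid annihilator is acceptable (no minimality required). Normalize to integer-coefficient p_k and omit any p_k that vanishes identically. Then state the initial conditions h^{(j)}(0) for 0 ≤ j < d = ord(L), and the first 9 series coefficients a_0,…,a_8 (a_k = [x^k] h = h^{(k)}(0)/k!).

L = (-16 - 40·x + 192·x^2 + 96·x^3)·Dx + (-35 - 64·x + 328·x^2 + 768·x^3 + 336·x^4)·Dx^2 + (-2 + 30·x + 48·x^2 + 144·x^3 + 224·x^4 + 96·x^5)·Dx^3  (order 3).
h: a_k = -1, -5/2, 1/8, 125/48, 5/128, -8227/1280, 21/1024, 261913/14336, 429/32768, …
ICs: h(0) = -1, h′(0) = -5/2, h′′(0) = 1/4.

f: a_k = -1, -1/2, 1/8, -1/16, 5/128, -7/256, 21/1024, -33/2048, 429/32768, …
g: a_k = 0, -2, 0, 8/3, 0, -32/5, 0, 128/7, 0, …
h₀=f+g: left-lcm gives L₀, ord ≤ 3.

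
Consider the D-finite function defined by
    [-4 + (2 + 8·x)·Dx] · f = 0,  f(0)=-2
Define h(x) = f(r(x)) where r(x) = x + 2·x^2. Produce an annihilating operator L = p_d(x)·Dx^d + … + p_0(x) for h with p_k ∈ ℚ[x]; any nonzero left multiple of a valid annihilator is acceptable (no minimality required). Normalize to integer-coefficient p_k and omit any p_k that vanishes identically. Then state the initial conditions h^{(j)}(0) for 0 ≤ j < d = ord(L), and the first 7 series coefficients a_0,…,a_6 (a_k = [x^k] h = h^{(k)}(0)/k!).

L = (-2 - 8·x) + (1 + 4·x + 8·x^2)·Dx  (order 1).
h: a_k = -2, -4, -4, 8, -12, 8, 24, …
ICs: h(0) = -2.

f: a_k = -2, -4, 4, -8, 20, -56, 168, …
L₀ from L_f via x↦r, Dx↦r'^{-1}Dx.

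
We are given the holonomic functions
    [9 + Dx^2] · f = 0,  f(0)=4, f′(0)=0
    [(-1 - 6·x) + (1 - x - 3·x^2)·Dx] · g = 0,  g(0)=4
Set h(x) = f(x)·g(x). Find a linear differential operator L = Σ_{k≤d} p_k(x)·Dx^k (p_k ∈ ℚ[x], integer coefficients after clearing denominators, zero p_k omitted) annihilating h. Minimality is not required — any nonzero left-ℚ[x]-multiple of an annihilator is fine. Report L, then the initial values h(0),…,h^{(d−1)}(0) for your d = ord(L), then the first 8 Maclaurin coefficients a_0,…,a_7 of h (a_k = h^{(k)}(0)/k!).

f: a_k = 4, 0, -18, 0, 27/2, 0, -81/20, 0, …
g: a_k = 4, 4, 16, 28, 76, 160, 388, 868, …
h₀=f·g: eliminate ⇒ L₀, order ≤ 2·1.
L = (-3 + 9·x + 27·x^2) + (2 + 12·x)·Dx + (-1 + x + 3·x^2)·Dx^2  (order 2).
h: a_k = 16, 16, -8, 40, 70, 190, 1919/5, 4769/5, …
ICs: h(0) = 16, h′(0) = 16.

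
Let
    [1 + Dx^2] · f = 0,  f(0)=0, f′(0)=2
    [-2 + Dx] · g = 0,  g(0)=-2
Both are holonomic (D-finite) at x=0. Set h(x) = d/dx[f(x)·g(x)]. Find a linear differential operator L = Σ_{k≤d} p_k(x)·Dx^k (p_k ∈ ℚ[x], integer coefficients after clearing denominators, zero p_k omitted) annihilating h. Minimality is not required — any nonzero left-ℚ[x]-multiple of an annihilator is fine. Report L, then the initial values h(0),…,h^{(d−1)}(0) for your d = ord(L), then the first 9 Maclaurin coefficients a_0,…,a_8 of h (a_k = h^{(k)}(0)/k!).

f: a_k = 0, 2, 0, -1/3, 0, 1/60, 0, -1/2520, 0, …
g: a_k = -2, -4, -4, -8/3, -4/3, -8/15, -8/45, -16/315, -4/315, …
f·g: L₀ = L_f ⊗_s L_g, ord ≤ 2·1.
h=h₀': d/dx-closure on L₀ ⇒ L.
L = 5 - 4·Dx + Dx^2  (order 2).
h: a_k = -4, -16, -22, -16, -41/6, -22/15, 29/180, 4/15, 1199/10080, …
ICs: h(0) = -4, h′(0) = -16.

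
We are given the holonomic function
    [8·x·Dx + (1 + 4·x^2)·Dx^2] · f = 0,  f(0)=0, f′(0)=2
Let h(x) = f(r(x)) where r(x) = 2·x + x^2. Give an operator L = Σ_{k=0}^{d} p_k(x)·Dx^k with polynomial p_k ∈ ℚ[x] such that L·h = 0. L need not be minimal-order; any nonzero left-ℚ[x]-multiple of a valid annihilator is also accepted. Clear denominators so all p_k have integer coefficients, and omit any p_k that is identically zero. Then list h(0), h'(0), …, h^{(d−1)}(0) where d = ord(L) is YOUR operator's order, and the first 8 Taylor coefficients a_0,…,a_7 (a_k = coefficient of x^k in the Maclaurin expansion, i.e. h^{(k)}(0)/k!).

L = (-1 + 32·x + 64·x^2 + 48·x^3 + 12·x^4)·Dx + (1 + x + 16·x^2 + 32·x^3 + 20·x^4 + 4·x^5)·Dx^2  (order 2).
h: a_k = 0, 4, 2, -64/3, -32, 944/5, 1528/3, -12800/7, …
ICs: h(0) = 0, h′(0) = 4.

f: a_k = 0, 2, 0, -8/3, 0, 32/5, 0, -128/7, …
h₀=f(r): pull back L_f along r ⇒ L₀.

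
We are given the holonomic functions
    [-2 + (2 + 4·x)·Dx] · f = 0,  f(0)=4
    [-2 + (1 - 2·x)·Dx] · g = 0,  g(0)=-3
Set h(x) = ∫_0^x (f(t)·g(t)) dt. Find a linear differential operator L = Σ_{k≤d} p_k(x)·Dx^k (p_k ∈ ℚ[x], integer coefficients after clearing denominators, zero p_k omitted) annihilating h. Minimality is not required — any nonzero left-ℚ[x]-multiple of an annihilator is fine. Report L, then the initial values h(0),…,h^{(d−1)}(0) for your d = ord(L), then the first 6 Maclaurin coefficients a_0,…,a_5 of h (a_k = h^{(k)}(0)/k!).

L = (3 + 2·x)·Dx + (-1 + 4·x^2)·Dx^2  (order 2).
h: a_k = 0, -12, -18, -22, -69/2, -537/10, …
ICs: h(0) = 0, h′(0) = -12.

f: a_k = 4, 4, -2, 2, -5/2, 7/2, …
g: a_k = -3, -6, -12, -24, -48, -96, …
f·g: L₀ = L_f ⊗_s L_g, ord ≤ 1·1.
Integrate: L := L₀·Dx.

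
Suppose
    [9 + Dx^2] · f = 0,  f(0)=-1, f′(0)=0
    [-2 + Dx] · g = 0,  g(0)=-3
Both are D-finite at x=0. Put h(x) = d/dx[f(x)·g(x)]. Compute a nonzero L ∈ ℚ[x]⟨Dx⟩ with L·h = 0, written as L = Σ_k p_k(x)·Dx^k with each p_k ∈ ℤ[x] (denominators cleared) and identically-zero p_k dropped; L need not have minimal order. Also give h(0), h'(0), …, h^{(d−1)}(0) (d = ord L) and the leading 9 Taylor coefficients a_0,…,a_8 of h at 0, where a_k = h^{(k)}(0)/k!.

L = 13 - 4·Dx + Dx^2  (order 2).
h: a_k = 6, -15, -69, -119/2, 61/4, 407/8, 3277/120, -239/1680, -43079/6720, …
ICs: h(0) = 6, h′(0) = -15.

f: a_k = -1, 0, 9/2, 0, -27/8, 0, 81/80, 0, -729/4480, …
g: a_k = -3, -6, -6, -4, -2, -4/5, -4/15, -8/105, -2/105, …
L₀ := L_f ⊗_s L_g (sym. prod.), ord ≤ 2.
h=h₀': d/dx-closure on L₀ ⇒ L.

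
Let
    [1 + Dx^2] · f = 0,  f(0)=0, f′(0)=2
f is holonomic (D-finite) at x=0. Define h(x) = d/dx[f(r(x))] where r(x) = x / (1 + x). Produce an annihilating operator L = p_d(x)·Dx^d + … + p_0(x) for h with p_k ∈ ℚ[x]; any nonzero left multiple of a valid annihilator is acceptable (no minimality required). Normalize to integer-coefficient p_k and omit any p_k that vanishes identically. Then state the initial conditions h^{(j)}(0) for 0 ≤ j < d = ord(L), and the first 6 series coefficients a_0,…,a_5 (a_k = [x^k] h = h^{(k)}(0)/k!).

f: a_k = 0, 2, 0, -1/3, 0, 1/60, …
Change of var in L_f (x↦r) gives L₀.
h₀' ⇒ L via d/dx closure of L₀.
L = (7 + 12·x + 6·x^2) + (6 + 18·x + 18·x^2 + 6·x^3)·Dx + (1 + 4·x + 6·x^2 + 4·x^3 + x^4)·Dx^2  (order 2).
h: a_k = 2, -4, 5, -4, 1/12, 15/2, …
ICs: h(0) = 2, h′(0) = -4.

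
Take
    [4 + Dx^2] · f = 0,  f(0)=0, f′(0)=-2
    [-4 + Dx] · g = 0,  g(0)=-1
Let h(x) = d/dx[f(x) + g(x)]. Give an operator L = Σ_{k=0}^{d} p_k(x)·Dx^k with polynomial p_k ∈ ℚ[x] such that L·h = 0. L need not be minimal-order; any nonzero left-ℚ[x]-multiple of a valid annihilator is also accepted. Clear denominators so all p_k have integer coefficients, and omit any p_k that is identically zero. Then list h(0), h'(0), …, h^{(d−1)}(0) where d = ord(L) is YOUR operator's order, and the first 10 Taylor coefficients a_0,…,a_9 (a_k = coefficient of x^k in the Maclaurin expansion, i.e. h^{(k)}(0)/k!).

f: a_k = 0, -2, 0, 4/3, 0, -4/15, 0, 8/315, 0, -4/2835, …
g: a_k = -1, -4, -8, -32/3, -32/3, -128/15, -256/45, -1024/315, -512/315, -2048/2835, …
Sum ⇒ L₀ = lclm(L_f,L_g) in ℚ(x)⟨Dx⟩.
Differentiate: ansatz ord ≤ ord L₀ ⇒ L.
L = 16 - 4·Dx + 4·Dx^2 - Dx^3  (order 3).
h: a_k = -6, -16, -28, -128/3, -44, -512/15, -1016/45, -4096/315, -228/35, -8192/2835, …
ICs: h(0) = -6, h′(0) = -16, h′′(0) = -56.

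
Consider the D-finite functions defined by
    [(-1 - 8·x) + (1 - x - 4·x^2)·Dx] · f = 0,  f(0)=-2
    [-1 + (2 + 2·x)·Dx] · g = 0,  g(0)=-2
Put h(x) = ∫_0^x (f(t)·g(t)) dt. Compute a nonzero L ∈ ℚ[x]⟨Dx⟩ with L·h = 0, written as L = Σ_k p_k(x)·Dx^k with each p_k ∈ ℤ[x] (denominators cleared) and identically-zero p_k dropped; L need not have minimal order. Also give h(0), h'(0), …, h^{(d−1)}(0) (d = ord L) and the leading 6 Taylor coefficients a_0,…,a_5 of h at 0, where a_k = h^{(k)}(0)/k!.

L = (3 + 17·x + 12·x^2)·Dx + (-2 + 10·x^2 + 8·x^3)·Dx^2  (order 2).
h: a_k = 0, 4, 3, 43/6, 183/16, 4211/160, …
ICs: h(0) = 0, h′(0) = 4.

f: a_k = -2, -2, -10, -18, -58, -130, …
g: a_k = -2, -1, 1/4, -1/8, 5/64, -7/128, …
L₀ := L_f ⊗_s L_g (sym. prod.), ord ≤ 1.
h=∫₀ˣh₀: take L = L₀·Dx.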